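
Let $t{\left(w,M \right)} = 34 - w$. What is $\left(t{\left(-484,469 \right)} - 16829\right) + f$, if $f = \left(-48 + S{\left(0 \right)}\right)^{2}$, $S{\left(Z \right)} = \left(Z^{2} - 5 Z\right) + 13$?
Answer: $-15086$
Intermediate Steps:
$S{\left(Z \right)} = 13 + Z^{2} - 5 Z$
$f = 1225$ ($f = \left(-48 + \left(13 + 0^{2} - 0\right)\right)^{2} = \left(-48 + \left(13 + 0 + 0\right)\right)^{2} = \left(-48 + 13\right)^{2} = \left(-35\right)^{2} = 1225$)
$\left(t{\left(-484,469 \right)} - 16829\right) + f = \left(\left(34 - -484\right) - 16829\right) + 1225 = \left(\left(34 + 484\right) - 16829\right) + 1225 = \left(518 - 16829\right) + 1225 = -16311 + 1225 = -15086$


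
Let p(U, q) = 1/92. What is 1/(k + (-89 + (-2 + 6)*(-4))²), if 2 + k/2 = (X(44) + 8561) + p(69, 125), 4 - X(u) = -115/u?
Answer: 253/7123531 ≈ 3.5516e-5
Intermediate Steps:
X(u) = 4 + 115/u (X(u) = 4 - (-115)/u = 4 + 115/u)
p(U, q) = 1/92
k = 4334206/253 (k = -4 + 2*(((4 + 115/44) + 8561) + 1/92) = -4 + 2*((291/44 + 8561) + 1/92) = -4 + 2*(376975/44 + 1/92) = -4 + 2*(2167609/253) = -4 + 4335218/253 = 4334206/253 ≈ 17131.)
1/(k + (-89 + (-2 + 6)*(-4))²) = 1/(4334206/253 + (-89 + (-2 + 6)*(-4))²) = 1/(4334206/253 + (-89 + 4*(-4))²) = 1/(4334206/253 + (-89 - 16)²) = 1/(4334206/253 + (-105)²) = 1/(4334206/253 + 11025) = 1/(7123531/253) = 253/7123531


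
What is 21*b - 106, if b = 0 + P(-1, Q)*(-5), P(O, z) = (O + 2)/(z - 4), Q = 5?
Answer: -211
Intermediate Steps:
P(O, z) = (2 + O)/(-4 + z)
b = -5 (b = 0 + ((2 - 1)/(-4 + 5))*(-5) = 0 + (1/1)*(-5) = 0 + (1*1)*(-5) = 0 + 1*(-5) = 0 - 5 = -5)
21*b - 106 = 21*(-5) - 106 = -105 - 106 = -211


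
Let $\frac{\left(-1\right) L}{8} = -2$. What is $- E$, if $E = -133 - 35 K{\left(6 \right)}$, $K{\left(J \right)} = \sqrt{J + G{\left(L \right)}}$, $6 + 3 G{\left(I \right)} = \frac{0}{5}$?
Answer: $203$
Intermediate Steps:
$L = 16$ ($L = \left(-8\right) \left(-2\right) = 16$)
$G{\left(I \right)} = -2$ ($G{\left(I \right)} = -2 + \frac{0 \cdot \frac{1}{5}}{3} = -2 + \frac{1}{3} \cdot 0 = -2 + 0 = -2$)
$K{\left(J \right)} = \sqrt{-2 + J}$ ($K{\left(J \right)} = \sqrt{J - 2} = \sqrt{-2 + J}$)
$E = -203$ ($E = -133 - 35 \sqrt{-2 + 6} = -133 - 35 \sqrt{4} = -133 - 70 = -203$)
$- E = \left(-1\right) \left(-203\right) = 203$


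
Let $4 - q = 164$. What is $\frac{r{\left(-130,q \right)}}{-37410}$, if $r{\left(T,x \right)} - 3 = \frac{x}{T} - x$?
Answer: $- \frac{427}{97266} \approx -0.00439$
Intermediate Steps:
$q = -160$ ($q = 4 - 164 = -160$)
$r{\left(T,x \right)} = 3 - x + \frac{x}{T}$ ($r{\left(T,x \right)} = 3 - \left(x - \frac{x}{T}\right) = 3 - x + \frac{x}{T}$)
$\frac{r{\left(-130,q \right)}}{-37410} = \frac{3 - -160 - \frac{160}{-130}}{-37410} = \left(3 + 160 - - \frac{16}{13}\right) \left(- \frac{1}{37410}\right) = \left(3 + 160 + \frac{16}{13}\right) \left(- \frac{1}{37410}\right) = \frac{2135}{13} \left(- \frac{1}{37410}\right) = - \frac{427}{97266}$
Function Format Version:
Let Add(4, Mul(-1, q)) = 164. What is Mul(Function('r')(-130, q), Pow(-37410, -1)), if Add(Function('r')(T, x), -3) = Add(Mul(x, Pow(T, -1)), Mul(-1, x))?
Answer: Rational(-427, 97266) ≈ -0.0043900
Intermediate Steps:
q = -160 (q = Add(4, Mul(-1, 164)) = Add(4, -164) = -160)
Function('r')(T, x) = Add(3, Mul(-1, x), Mul(x, Pow(T, -1))) (Function('r')(T, x) = Add(3, Add(Mul(x, Pow(T, -1)), Mul(-1, x))) = Add(3, Add(Mul(-1, x), Mul(x, Pow(T, -1)))) = Add(3, Mul(-1, x), Mul(x, Pow(T, -1))))
Mul(Function('r')(-130, q), Pow(-37410, -1)) = Mul(Add(3, Mul(-1, -160), Mul(-160, Pow(-130, -1))), Pow(-37410, -1)) = Mul(Add(3, 160, Mul(-160, Rational(-1, 130))), Rational(-1, 37410)) = Mul(Add(3, 160, Rational(16, 13)), Rational(-1, 37410)) = Mul(Rational(2135, 13), Rational(-1, 37410)) = Rational(-427, 97266)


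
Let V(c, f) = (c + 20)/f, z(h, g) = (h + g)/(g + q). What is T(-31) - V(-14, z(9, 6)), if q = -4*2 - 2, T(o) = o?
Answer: -147/5 ≈ -29.400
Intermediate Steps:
q = -10 (q = -8 - 2 = -10)
z(h, g) = (g + h)/(-10 + g) (z(h, g) = (h + g)/(g - 10) = (g + h)/(-10 + g))
V(c, f) = (20 + c)/f
T(-31) - V(-14, z(9, 6)) = -31 - (20 - 14)/((6 + 9)/(-10 + 6)) = -31 - 6/(15/(-4)) = -31 - 6/((-¼*15)) = -31 - 6/(-15/4) = -31 - (-4)*6/15 = -31 - 1*(-8/5) = -31 + 8/5 = -147/5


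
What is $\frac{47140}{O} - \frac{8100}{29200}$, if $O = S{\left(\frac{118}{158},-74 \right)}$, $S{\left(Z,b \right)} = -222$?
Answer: $- \frac{6891431}{32412} \approx -212.62$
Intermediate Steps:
$O = -222$
$\frac{47140}{O} - \frac{8100}{29200} = \frac{47140}{-222} - \frac{8100}{29200} = 47140 \left(- \frac{1}{222}\right) - \frac{81}{292} = - \frac{23570}{111} - \frac{81}{292} = - \frac{6891431}{32412}$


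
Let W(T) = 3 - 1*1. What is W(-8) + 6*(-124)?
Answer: -742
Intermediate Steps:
W(T) = 2 (W(T) = 3 - 1 = 2)
W(-8) + 6*(-124) = 2 + 6*(-124) = 2 - 744 = -742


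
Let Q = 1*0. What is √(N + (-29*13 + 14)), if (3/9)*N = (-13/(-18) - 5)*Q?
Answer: 11*I*√3 ≈ 19.053*I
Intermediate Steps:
Q = 0
N = 0 (N = 3*((-13/(-18) - 5)*0) = 3*((-13*(-1/18) - 5)*0) = 3*((13/18 - 5)*0) = 3*(-77/18*0) = 3*0 = 0)
√(N + (-29*13 + 14)) = √(0 + (-29*13 + 14)) = √(0 + (-377 + 14)) = √(0 - 363) = √(-363) = 11*I*√3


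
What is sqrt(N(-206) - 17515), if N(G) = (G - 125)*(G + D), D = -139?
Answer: 2*sqrt(24170) ≈ 310.93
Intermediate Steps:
N(G) = (-139 + G)*(-125 + G) (N(G) = (G - 125)*(G - 139) = (-125 + G)*(-139 + G) = (-139 + G)*(-125 + G))
sqrt(N(-206) - 17515) = sqrt((17375 + (-206)**2 - 264*(-206)) - 17515) = sqrt((17375 + 42436 + 54384) - 17515) = sqrt(114195 - 17515) = sqrt(96680) = 2*sqrt(24170)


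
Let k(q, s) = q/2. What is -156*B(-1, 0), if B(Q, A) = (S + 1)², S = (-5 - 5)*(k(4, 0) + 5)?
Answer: -742716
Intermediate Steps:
k(q, s) = q/2 (k(q, s) = q*(½) = q/2)
S = -70 (S = (-5 - 5)*((½)*4 + 5) = -10*(2 + 5) = -10*7 = -70)
B(Q, A) = 4761 (B(Q, A) = (-70 + 1)² = (-69)² = 4761)
-156*B(-1, 0) = -156*4761 = -742716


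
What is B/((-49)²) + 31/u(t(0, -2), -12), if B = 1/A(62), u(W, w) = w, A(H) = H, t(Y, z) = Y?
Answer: -2307355/893172 ≈ -2.5833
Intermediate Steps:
B = 1/62 ≈ 0.016129
B/((-49)²) + 31/u(t(0, -2), -12) = 1/(62*((-49)²)) + 31/(-12) = (1/62)/2401 + 31*(-1/12) = (1/62)*(1/2401) - 31/12 = 1/148862 - 31/12 = -2307355/893172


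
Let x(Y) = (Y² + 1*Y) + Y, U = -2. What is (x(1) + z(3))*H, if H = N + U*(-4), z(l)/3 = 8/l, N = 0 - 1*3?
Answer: 55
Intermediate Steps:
N = -3 (N = 0 - 3 = -3)
z(l) = 24/l (z(l) = 3*(8/l) = 24/l)
x(Y) = Y² + 2*Y (x(Y) = (Y² + Y) + Y = (Y + Y²) + Y = Y² + 2*Y)
H = 5 (H = -3 - 2*(-4) = -3 + 8 = 5)
(x(1) + z(3))*H = (1*(2 + 1) + 24/3)*5 = (1*3 + 24*(⅓))*5 = (3 + 8)*5 = 11*5 = 55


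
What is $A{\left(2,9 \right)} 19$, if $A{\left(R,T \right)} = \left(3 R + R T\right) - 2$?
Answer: $418$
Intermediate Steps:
$A{\left(R,T \right)} = -2 + 3 R + R T$
$A{\left(2,9 \right)} 19 = \left(-2 + 3 \cdot 2 + 2 \cdot 9\right) 19 = \left(-2 + 6 + 18\right) 19 = 22 \cdot 19 = 418$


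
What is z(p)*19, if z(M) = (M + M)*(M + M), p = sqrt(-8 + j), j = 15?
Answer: 532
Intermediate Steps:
p = sqrt(7) (p = sqrt(-8 + 15) = sqrt(7) ≈ 2.6458)
z(M) = 4*M**2 (z(M) = (2*M)*(2*M) = 4*M**2)
z(p)*19 = (4*(sqrt(7))**2)*19 = (4*7)*19 = 28*19 = 532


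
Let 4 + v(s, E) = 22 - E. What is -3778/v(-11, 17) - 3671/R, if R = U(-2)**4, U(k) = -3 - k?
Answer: -7449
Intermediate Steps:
v(s, E) = 18 - E (v(s, E) = -4 + (22 - E) = 18 - E)
R = 1 (R = (-3 - 1*(-2))**4 = (-3 + 2)**4 = (-1)**4 = 1)
-3778/v(-11, 17) - 3671/R = -3778/(18 - 1*17) - 3671/1 = -3778/(18 - 17) - 3671*1 = -3778/1 - 3671 = -3778*1 - 3671 = -3778 - 3671 = -7449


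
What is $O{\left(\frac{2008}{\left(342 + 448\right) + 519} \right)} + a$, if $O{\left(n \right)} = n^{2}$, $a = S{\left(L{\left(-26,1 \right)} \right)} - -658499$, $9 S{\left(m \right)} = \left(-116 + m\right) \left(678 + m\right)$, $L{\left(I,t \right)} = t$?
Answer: $\frac{10021168849862}{15421329} \approx 6.4983 \cdot 10^{5}$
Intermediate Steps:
$S{\left(m \right)} = \frac{\left(-116 + m\right) \left(678 + m\right)}{9}$
$a = \frac{5848406}{9}$ ($a = \left(- \frac{26216}{3} + \frac{1^{2}}{9} + \frac{562}{9} \cdot 1\right) - -658499 = \left(- \frac{26216}{3} + \frac{1}{9} \cdot 1 + \frac{562}{9}\right) + 658499 = \left(- \frac{26216}{3} + \frac{1}{9} + \frac{562}{9}\right) + 658499 = - \frac{78085}{9} + 658499 = \frac{5848406}{9} \approx 6.4982 \cdot 10^{5}$)
$O{\left(\frac{2008}{\left(342 + 448\right) + 519} \right)} + a = \left(\frac{2008}{\left(342 + 448\right) + 519}\right)^{2} + \frac{5848406}{9} = \left(\frac{2008}{790 + 519}\right)^{2} + \frac{5848406}{9} = \left(\frac{2008}{1309}\right)^{2} + \frac{5848406}{9} = \frac{4032064}{1713481} + \frac{5848406}{9} = \frac{10021168849862}{15421329}$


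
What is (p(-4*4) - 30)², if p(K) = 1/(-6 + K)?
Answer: 436921/484 ≈ 902.73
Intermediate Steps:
(p(-4*4) - 30)² = (1/(-6 - 4*4) - 30)² = (1/(-6 - 16) - 30)² = (1/(-22) - 30)² = (-1/22 - 30)² = (-661/22)² = 436921/484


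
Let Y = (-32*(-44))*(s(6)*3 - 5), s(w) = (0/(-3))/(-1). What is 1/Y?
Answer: -1/7040 ≈ -0.00014205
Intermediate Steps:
s(w) = 0 (s(w) = (0*(-1/3))*(-1) = 0*(-1) = 0)
Y = -7040 (Y = (-32*(-44))*(0*3 - 5) = 1408*(0 - 5) = 1408*(-5) = -7040)
1/Y = 1/(-7040) = -1/7040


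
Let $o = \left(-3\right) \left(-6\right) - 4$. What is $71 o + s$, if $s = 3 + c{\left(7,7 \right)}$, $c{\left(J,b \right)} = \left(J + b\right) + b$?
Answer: $1018$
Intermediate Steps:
$c{\left(J,b \right)} = J + 2 b$
$o = 14$ ($o = 18 - 4 = 14$)
$s = 24$ ($s = 3 + \left(7 + 2 \cdot 7\right) = 3 + \left(7 + 14\right) = 3 + 21 = 24$)
$71 o + s = 71 \cdot 14 + 24 = 994 + 24 = 1018$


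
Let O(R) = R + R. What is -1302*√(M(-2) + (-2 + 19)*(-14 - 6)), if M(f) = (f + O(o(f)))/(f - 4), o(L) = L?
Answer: -1302*I*√339 ≈ -23972.0*I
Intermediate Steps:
O(R) = 2*R
M(f) = 3*f/(-4 + f) (M(f) = (f + 2*f)/(f - 4) = (3*f)/(-4 + f) = 3*f/(-4 + f))
-1302*√(M(-2) + (-2 + 19)*(-14 - 6)) = -1302*√(3*(-2)/(-4 - 2) + (-2 + 19)*(-14 - 6)) = -1302*√(3*(-2)/(-6) + 17*(-20)) = -1302*√(3*(-2)*(-⅙) - 340) = -1302*√(1 - 340) = -1302*I*√339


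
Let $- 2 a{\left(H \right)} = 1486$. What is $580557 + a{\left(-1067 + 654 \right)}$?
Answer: $579814$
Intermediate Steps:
$a{\left(H \right)} = -743$ ($a{\left(H \right)} = \left(- \frac{1}{2}\right) 1486 = -743$)
$580557 + a{\left(-1067 + 654 \right)} = 580557 - 743 = 579814$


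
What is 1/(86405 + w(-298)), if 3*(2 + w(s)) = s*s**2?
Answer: -3/26204383 ≈ -1.1448e-7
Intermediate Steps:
w(s) = -2 + s**3/3 (w(s) = -2 + (s*s**2)/3 = -2 + s**3/3)
1/(86405 + w(-298)) = 1/(86405 + (-2 + (1/3)*(-298)**3)) = 1/(86405 + (-2 + (1/3)*(-26463592))) = 1/(86405 + (-2 - 26463592/3)) = 1/(86405 - 26463598/3) = 1/(-26204383/3) = -3/26204383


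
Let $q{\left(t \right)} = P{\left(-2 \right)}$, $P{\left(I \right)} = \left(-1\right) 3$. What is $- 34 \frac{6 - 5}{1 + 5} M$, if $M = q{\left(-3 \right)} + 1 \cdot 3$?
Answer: $0$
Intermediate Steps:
$P{\left(I \right)} = -3$
$q{\left(t \right)} = -3$
$M = 0$ ($M = -3 + 1 \cdot 3 = -3 + 3 = 0$)
$- 34 \frac{6 - 5}{1 + 5} M = - 34 \frac{6 - 5}{1 + 5} \cdot 0 = - 34 \cdot \frac{1}{6} \cdot 1 \cdot 0 = \left(-34\right) \frac{1}{6} \cdot 0 = \left(- \frac{17}{3}\right) 0 = 0$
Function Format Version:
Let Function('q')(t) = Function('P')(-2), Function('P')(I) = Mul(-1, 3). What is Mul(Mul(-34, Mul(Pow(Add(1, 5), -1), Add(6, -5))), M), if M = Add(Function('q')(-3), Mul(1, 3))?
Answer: 0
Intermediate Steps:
Function('P')(I) = -3
Function('q')(t) = -3
M = 0 (M = Add(-3, Mul(1, 3)) = Add(-3, 3) = 0)
Mul(Mul(-34, Mul(Pow(Add(1, 5), -1), Add(6, -5))), M) = Mul(Mul(-34, Mul(Pow(Add(1, 5), -1), Add(6, -5))), 0) = Mul(Mul(-34, Mul(Pow(6, -1), 1)), 0) = Mul(Mul(-34, Mul(Rational(1, 6), 1)), 0) = Mul(Mul(-34, Rational(1, 6)), 0) = Mul(Rational(-17, 3), 0) = 0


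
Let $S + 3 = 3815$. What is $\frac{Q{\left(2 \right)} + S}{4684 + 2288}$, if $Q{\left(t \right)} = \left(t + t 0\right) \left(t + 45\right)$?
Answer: $\frac{93}{166} \approx 0.56024$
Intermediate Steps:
$Q{\left(t \right)} = t \left(45 + t\right)$ ($Q{\left(t \right)} = \left(t + 0\right) \left(45 + t\right) = t \left(45 + t\right)$)
$S = 3812$ ($S = -3 + 3815 = 3812$)
$\frac{Q{\left(2 \right)} + S}{4684 + 2288} = \frac{2 \left(45 + 2\right) + 3812}{4684 + 2288} = \frac{2 \cdot 47 + 3812}{6972} = \left(94 + 3812\right) \frac{1}{6972} = 3906 \cdot \frac{1}{6972} = \frac{93}{166}$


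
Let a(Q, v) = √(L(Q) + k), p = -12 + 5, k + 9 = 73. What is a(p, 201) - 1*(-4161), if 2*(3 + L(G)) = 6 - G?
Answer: 4161 + 3*√30/2 ≈ 4169.2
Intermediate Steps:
L(G) = -G/2 (L(G) = -3 + (6 - G)/2 = -3 + (3 - G/2) = -G/2)
k = 64 (k = -9 + 73 = 64)
p = -7
a(Q, v) = √(64 - Q/2) (a(Q, v) = √(-Q/2 + 64) = √(64 - Q/2))
a(p, 201) - 1*(-4161) = √(256 - 2*(-7))/2 - 1*(-4161) = √(256 + 14)/2 + 4161 = √270/2 + 4161 = (3*√30)/2 + 4161 = 3*√30/2 + 4161 = 4161 + 3*√30/2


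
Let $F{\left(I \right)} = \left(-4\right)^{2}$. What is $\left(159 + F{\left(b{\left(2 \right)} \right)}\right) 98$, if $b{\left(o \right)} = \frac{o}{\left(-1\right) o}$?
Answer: $17150$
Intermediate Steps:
$b{\left(o \right)} = -1$ ($b{\left(o \right)} = o \left(- \frac{1}{o}\right) = -1$)
$F{\left(I \right)} = 16$
$\left(159 + F{\left(b{\left(2 \right)} \right)}\right) 98 = \left(159 + 16\right) 98 = 175 \cdot 98 = 17150$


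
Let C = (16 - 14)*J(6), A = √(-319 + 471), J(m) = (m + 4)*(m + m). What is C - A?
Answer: 240 - 2*√38 ≈ 227.67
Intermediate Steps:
J(m) = 2*m*(4 + m) (J(m) = (4 + m)*(2*m) = 2*m*(4 + m))
A = 2*√38 (A = √152 = 2*√38 ≈ 12.329)
C = 240 (C = (16 - 14)*(2*6*(4 + 6)) = 2*(2*6*10) = 2*120 = 240)
C - A = 240 - 2*√38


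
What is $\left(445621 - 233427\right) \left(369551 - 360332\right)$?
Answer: $1956216486$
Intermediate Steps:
$\left(445621 - 233427\right) \left(369551 - 360332\right) = 212194 \cdot 9219 = 1956216486$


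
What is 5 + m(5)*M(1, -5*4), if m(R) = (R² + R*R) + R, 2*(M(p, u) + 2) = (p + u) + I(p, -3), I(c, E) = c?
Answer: -600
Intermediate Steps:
M(p, u) = -2 + p + u/2 (M(p, u) = -2 + ((p + u) + p)/2 = -2 + (u + 2*p)/2 = -2 + (p + u/2) = -2 + p + u/2)
m(R) = R + 2*R² (m(R) = (R² + R²) + R = 2*R² + R = R + 2*R²)
5 + m(5)*M(1, -5*4) = 5 + (5*(1 + 2*5))*(-2 + 1 + (-5*4)/2) = 5 + (5*(1 + 10))*(-2 + 1 + (½)*(-20)) = 5 + (5*11)*(-2 + 1 - 10) = 5 + 55*(-11) = 5 - 605 = -600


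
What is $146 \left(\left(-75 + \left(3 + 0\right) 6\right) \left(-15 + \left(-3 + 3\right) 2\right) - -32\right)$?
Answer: $129502$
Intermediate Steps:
$146 \left(\left(-75 + \left(3 + 0\right) 6\right) \left(-15 + \left(-3 + 3\right) 2\right) - -32\right) = 146 \left(\left(-75 + 3 \cdot 6\right) \left(-15 + 0 \cdot 2\right) + \left(-19 + 51\right)\right) = 146 \left(\left(-75 + 18\right) \left(-15 + 0\right) + 32\right) = 146 \left(\left(-57\right) \left(-15\right) + 32\right) = 146 \left(855 + 32\right) = 146 \cdot 887 = 129502$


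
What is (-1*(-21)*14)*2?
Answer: 588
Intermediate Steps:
(-1*(-21)*14)*2 = (21*14)*2 = 294*2 = 588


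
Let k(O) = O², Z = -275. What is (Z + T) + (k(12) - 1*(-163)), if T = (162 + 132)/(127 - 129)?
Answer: -115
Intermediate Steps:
T = -147 (T = 294/(-2) = 294*(-½) = -147)
(Z + T) + (k(12) - 1*(-163)) = (-275 - 147) + (12² - 1*(-163)) = -422 + (144 + 163) = -422 + 307 = -115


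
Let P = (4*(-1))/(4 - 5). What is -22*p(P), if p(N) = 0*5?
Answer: 0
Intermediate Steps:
P = 4 (P = -4/(-1) = -4*(-1) = 4)
p(N) = 0
-22*p(P) = -22*0 = 0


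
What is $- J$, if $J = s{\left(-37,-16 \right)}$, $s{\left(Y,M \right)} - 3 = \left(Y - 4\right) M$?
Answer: $-659$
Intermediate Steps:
$s{\left(Y,M \right)} = 3 + M \left(-4 + Y\right)$ ($s{\left(Y,M \right)} = 3 + \left(Y - 4\right) M = 3 + \left(-4 + Y\right) M = 3 + M \left(-4 + Y\right)$)
$J = 659$ ($J = 3 - -64 - -592 = 3 + 64 + 592 = 659$)
$- J = \left(-1\right) 659 = -659$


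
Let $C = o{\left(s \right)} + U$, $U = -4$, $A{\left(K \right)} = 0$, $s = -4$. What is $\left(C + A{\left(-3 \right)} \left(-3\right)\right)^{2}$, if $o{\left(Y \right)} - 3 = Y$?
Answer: $25$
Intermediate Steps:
$o{\left(Y \right)} = 3 + Y$
$C = -5$ ($C = \left(3 - 4\right) - 4 = -1 - 4 = -5$)
$\left(C + A{\left(-3 \right)} \left(-3\right)\right)^{2} = \left(-5 + 0 \left(-3\right)\right)^{2} = \left(-5 + 0\right)^{2} = \left(-5\right)^{2} = 25$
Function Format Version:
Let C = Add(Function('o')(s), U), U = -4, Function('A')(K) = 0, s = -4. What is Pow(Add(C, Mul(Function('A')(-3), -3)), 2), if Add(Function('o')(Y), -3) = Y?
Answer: 25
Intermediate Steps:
Function('o')(Y) = Add(3, Y)
C = -5 (C = Add(Add(3, -4), -4) = Add(-1, -4) = -5)
Pow(Add(C, Mul(Function('A')(-3), -3)), 2) = Pow(Add(-5, Mul(0, -3)), 2) = Pow(Add(-5, 0), 2) = Pow(-5, 2) = 25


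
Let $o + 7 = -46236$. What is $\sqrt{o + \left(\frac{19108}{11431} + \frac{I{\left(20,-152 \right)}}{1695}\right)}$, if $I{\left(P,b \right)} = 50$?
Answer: $\frac{i \sqrt{694381066782393585}}{3875109} \approx 215.04 i$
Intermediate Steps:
$o = -46243$ ($o = -7 - 46236 = -46243$)
$\sqrt{o + \left(\frac{19108}{11431} + \frac{I{\left(20,-152 \right)}}{1695}\right)} = \sqrt{-46243 + \left(\frac{19108}{11431} + \frac{50}{1695}\right)} = \sqrt{-46243 + \left(19108 \cdot \frac{1}{11431} + 50 \cdot \frac{1}{1695}\right)} = \sqrt{-46243 + \left(\frac{19108}{11431} + \frac{10}{339}\right)} = \sqrt{-46243 + \frac{6591922}{3875109}} = \sqrt{- \frac{179190073565}{3875109}} = \frac{i \sqrt{694381066782393585}}{3875109}$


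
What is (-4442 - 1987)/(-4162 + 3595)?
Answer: 2143/189 ≈ 11.339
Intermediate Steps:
(-4442 - 1987)/(-4162 + 3595) = -6429/(-567) = -6429*(-1/567) = 2143/189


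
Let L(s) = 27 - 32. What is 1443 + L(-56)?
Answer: 1438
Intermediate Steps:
L(s) = -5
1443 + L(-56) = 1443 - 5 = 1438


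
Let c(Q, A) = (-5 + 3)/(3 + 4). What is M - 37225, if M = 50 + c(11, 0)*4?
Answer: -260233/7 ≈ -37176.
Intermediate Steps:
c(Q, A) = -2/7
M = 342/7 (M = 50 - 2/7*4 = 50 - 8/7 = 342/7 ≈ 48.857)
M - 37225 = 342/7 - 37225 = -260233/7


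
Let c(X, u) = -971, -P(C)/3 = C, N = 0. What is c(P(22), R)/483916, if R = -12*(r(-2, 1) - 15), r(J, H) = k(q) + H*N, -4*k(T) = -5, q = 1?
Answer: -971/483916 ≈ -0.0020065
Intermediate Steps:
k(T) = 5/4 (k(T) = -¼*(-5) = 5/4)
P(C) = -3*C
r(J, H) = 5/4 (r(J, H) = 5/4 + H*0 = 5/4 + 0 = 5/4)
R = 165 (R = -12*(5/4 - 15) = -12*(-55/4) = 165)
c(P(22), R)/483916 = -971/483916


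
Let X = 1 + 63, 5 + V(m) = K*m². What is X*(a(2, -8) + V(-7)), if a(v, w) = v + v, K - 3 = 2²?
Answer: 21888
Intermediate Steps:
K = 7 (K = 3 + 2² = 3 + 4 = 7)
a(v, w) = 2*v
V(m) = -5 + 7*m²
X = 64
X*(a(2, -8) + V(-7)) = 64*(2*2 + (-5 + 7*(-7)²)) = 64*(4 + (-5 + 7*49)) = 64*(4 + (-5 + 343)) = 64*(4 + 338) = 64*342 = 21888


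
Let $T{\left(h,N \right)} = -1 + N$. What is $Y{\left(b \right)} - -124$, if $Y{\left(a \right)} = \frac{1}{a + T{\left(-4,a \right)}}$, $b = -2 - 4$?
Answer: $\frac{1611}{13} \approx 123.92$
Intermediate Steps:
$b = -6$ ($b = -2 - 4 = -6$)
$Y{\left(a \right)} = \frac{1}{-1 + 2 a}$ ($Y{\left(a \right)} = \frac{1}{a + \left(-1 + a\right)} = \frac{1}{-1 + 2 a}$)
$Y{\left(b \right)} - -124 = \frac{1}{-1 + 2 \left(-6\right)} - -124 = \frac{1}{-1 - 12} + 124 = \frac{1}{-13} + 124 = - \frac{1}{13} + 124 = \frac{1611}{13}$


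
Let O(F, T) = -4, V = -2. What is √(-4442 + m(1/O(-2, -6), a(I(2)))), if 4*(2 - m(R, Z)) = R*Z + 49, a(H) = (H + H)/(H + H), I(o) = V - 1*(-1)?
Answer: 3*I*√7915/4 ≈ 66.725*I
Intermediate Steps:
I(o) = -1 (I(o) = -2 - 1*(-1) = -2 + 1 = -1)
a(H) = 1 (a(H) = (2*H)/((2*H)) = (2*H)*(1/(2*H)) = 1)
m(R, Z) = -41/4 - R*Z/4 (m(R, Z) = 2 - (R*Z + 49)/4 = 2 - (49 + R*Z)/4 = 2 + (-49/4 - R*Z/4) = -41/4 - R*Z/4)
√(-4442 + m(1/O(-2, -6), a(I(2)))) = √(-4442 + (-41/4 - ¼*1/(-4))) = √(-4442 + (-41/4 - ¼*(-¼)*1)) = √(-4442 + (-41/4 + 1/16)) = √(-4442 - 163/16) = √(-71235/16) = 3*I*√7915/4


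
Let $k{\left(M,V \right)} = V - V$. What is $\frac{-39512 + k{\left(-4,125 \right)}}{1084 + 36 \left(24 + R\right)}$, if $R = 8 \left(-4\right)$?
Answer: $- \frac{9878}{199} \approx -49.638$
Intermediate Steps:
$R = -32$
$k{\left(M,V \right)} = 0$
$\frac{-39512 + k{\left(-4,125 \right)}}{1084 + 36 \left(24 + R\right)} = \frac{-39512 + 0}{1084 + 36 \left(24 - 32\right)} = - \frac{39512}{1084 + 36 \left(-8\right)} = - \frac{39512}{1084 - 288} = - \frac{39512}{796} = \left(-39512\right) \frac{1}{796} = - \frac{9878}{199}$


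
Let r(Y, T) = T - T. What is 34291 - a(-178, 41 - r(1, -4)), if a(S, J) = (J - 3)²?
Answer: 32847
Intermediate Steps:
r(Y, T) = 0
a(S, J) = (-3 + J)²
34291 - a(-178, 41 - r(1, -4)) = 34291 - (-3 + (41 - 1*0))² = 34291 - (-3 + (41 + 0))² = 34291 - (-3 + 41)² = 34291 - 1*38² = 34291 - 1*1444 = 34291 - 1444 = 32847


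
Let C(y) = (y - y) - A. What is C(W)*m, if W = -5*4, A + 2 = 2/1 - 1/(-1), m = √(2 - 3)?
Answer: -I ≈ -1.0*I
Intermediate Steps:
m = I (m = √(-1) = I ≈ 1.0*I)
A = 1 (A = -2 + (2/1 - 1/(-1)) = -2 + (2*1 - 1*(-1)) = -2 + (2 + 1) = -2 + 3 = 1)
W = -20
C(y) = -1 (C(y) = (y - y) - 1*1 = 0 - 1 = -1)
C(W)*m = -I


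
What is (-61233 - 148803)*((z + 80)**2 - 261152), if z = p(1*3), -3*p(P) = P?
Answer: 53540486796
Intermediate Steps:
p(P) = -P/3
z = -1 (z = -3/3 = -1/3*3 = -1)
(-61233 - 148803)*((z + 80)**2 - 261152) = (-61233 - 148803)*((-1 + 80)**2 - 261152) = -210036*(79**2 - 261152) = -210036*(6241 - 261152) = -210036*(-254911) = 53540486796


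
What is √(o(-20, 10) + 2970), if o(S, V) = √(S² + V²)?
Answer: √(2970 + 10*√5) ≈ 54.702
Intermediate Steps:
√(o(-20, 10) + 2970) = √(√((-20)² + 10²) + 2970) = √(√(400 + 100) + 2970) = √(√500 + 2970) = √(10*√5 + 2970) = √(2970 + 10*√5)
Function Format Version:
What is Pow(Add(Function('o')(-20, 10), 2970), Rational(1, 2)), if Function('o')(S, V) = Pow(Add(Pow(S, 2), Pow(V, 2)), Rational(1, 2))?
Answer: Pow(Add(2970, Mul(10, Pow(5, Rational(1, 2)))), Rational(1, 2)) ≈ 54.702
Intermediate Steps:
Pow(Add(Function('o')(-20, 10), 2970), Rational(1, 2)) = Pow(Add(Pow(Add(Pow(-20, 2), Pow(10, 2)), Rational(1, 2)), 2970), Rational(1, 2)) = Pow(Add(Pow(Add(400, 100), Rational(1, 2)), 2970), Rational(1, 2)) = Pow(Add(Pow(500, Rational(1, 2)), 2970), Rational(1, 2)) = Pow(Add(Mul(10, Pow(5, Rational(1, 2))), 2970), Rational(1, 2)) = Pow(Add(2970, Mul(10, Pow(5, Rational(1, 2)))), Rational(1, 2))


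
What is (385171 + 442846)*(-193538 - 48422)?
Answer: -200346993320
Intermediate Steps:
(385171 + 442846)*(-193538 - 48422) = 828017*(-241960) = -200346993320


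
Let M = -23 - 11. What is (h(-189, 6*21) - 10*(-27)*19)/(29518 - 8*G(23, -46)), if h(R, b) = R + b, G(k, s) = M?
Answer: 563/3310 ≈ 0.17009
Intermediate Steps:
M = -34
G(k, s) = -34
(h(-189, 6*21) - 10*(-27)*19)/(29518 - 8*G(23, -46)) = ((-189 + 6*21) - 10*(-27)*19)/(29518 - 8*(-34)) = ((-189 + 126) + 270*19)/(29518 + 272) = (-63 + 5130)/29790 = 5067*(1/29790) = 563/3310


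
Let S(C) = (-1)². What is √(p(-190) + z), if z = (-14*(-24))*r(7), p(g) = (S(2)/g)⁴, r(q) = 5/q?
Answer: √312770400001/36100 ≈ 15.492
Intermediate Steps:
S(C) = 1
p(g) = g⁻⁴ (p(g) = (1/g)⁴ = g⁻⁴)
z = 240 (z = (-14*(-24))*(5/7) = 336*(5*(⅐)) = 336*(5/7) = 240)
√(p(-190) + z) = √((-190)⁻⁴ + 240) = √(1/1303210000 + 240) = √(312770400001/1303210000) = √312770400001/36100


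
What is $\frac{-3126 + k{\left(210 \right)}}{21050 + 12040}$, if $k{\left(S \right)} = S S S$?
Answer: $\frac{1542979}{5515} \approx 279.78$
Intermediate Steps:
$k{\left(S \right)} = S^{3}$ ($k{\left(S \right)} = S^{2} S = S^{3}$)
$\frac{-3126 + k{\left(210 \right)}}{21050 + 12040} = \frac{-3126 + 210^{3}}{21050 + 12040} = \frac{-3126 + 9261000}{33090} = 9257874 \cdot \frac{1}{33090} = \frac{1542979}{5515}$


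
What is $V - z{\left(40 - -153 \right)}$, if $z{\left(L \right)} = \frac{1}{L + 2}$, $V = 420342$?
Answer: $\frac{81966689}{195} \approx 4.2034 \cdot 10^{5}$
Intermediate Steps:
$z{\left(L \right)} = \frac{1}{2 + L}$
$V - z{\left(40 - -153 \right)} = 420342 - \frac{1}{2 + \left(40 - -153\right)} = 420342 - \frac{1}{2 + \left(40 + 153\right)} = 420342 - \frac{1}{2 + 193} = 420342 - \frac{1}{195} = \frac{81966689}{195}$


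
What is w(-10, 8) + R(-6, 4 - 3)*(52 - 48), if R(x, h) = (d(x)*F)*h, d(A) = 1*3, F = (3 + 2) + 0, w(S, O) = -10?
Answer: 50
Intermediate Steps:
F = 5 (F = 5 + 0 = 5)
d(A) = 3
R(x, h) = 15*h (R(x, h) = (3*5)*h = 15*h)
w(-10, 8) + R(-6, 4 - 3)*(52 - 48) = -10 + (15*(4 - 3))*(52 - 48) = -10 + (15*1)*4 = -10 + 15*4 = -10 + 60 = 50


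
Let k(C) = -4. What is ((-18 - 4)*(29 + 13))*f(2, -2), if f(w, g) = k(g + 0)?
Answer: 3696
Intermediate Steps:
f(w, g) = -4
((-18 - 4)*(29 + 13))*f(2, -2) = ((-18 - 4)*(29 + 13))*(-4) = -22*42*(-4) = -924*(-4) = 3696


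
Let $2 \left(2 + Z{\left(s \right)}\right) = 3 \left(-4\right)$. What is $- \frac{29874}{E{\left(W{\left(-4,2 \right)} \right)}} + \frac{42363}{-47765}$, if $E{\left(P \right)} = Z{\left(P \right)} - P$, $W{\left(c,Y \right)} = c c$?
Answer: $\frac{237652483}{191060} \approx 1243.9$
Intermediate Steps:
$Z{\left(s \right)} = -8$ ($Z{\left(s \right)} = -2 + \frac{3 \left(-4\right)}{2} = -2 + \frac{1}{2} \left(-12\right) = -2 - 6 = -8$)
$W{\left(c,Y \right)} = c^{2}$
$E{\left(P \right)} = -8 - P$
$- \frac{29874}{E{\left(W{\left(-4,2 \right)} \right)}} + \frac{42363}{-47765} = - \frac{29874}{-8 - \left(-4\right)^{2}} + \frac{42363}{-47765} = - \frac{29874}{-8 - 16} + 42363 \left(- \frac{1}{47765}\right) = - \frac{29874}{-8 - 16} - \frac{42363}{47765} = - \frac{29874}{-24} - \frac{42363}{47765} = \left(-29874\right) \left(- \frac{1}{24}\right) - \frac{42363}{47765} = \frac{4979}{4} - \frac{42363}{47765} = \frac{237652483}{191060}$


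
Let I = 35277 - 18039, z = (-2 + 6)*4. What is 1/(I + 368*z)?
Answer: 1/23126 ≈ 4.3241e-5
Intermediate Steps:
z = 16 (z = 4*4 = 16)
I = 17238
1/(I + 368*z) = 1/(17238 + 368*16) = 1/(17238 + 5888) = 1/23126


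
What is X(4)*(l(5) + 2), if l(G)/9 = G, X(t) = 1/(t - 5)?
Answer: -47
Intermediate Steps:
X(t) = 1/(-5 + t)
l(G) = 9*G
X(4)*(l(5) + 2) = (9*5 + 2)/(-5 + 4) = (45 + 2)/(-1) = -1*47 = -47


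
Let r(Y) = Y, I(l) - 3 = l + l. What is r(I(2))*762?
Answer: 5334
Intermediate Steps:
I(l) = 3 + 2*l (I(l) = 3 + (l + l) = 3 + 2*l)
r(I(2))*762 = (3 + 2*2)*762 = (3 + 4)*762 = 7*762 = 5334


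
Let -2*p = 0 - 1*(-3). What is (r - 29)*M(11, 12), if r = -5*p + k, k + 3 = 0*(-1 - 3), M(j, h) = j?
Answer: -539/2 ≈ -269.50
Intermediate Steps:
p = -3/2 (p = -(0 - 1*(-3))/2 = -(0 + 3)/2 = -½*3 = -3/2 ≈ -1.5000)
k = -3 (k = -3 + 0*(-1 - 3) = -3 + 0*(-4) = -3 + 0 = -3)
r = 9/2 (r = -5*(-3/2) - 3 = 15/2 - 3 = 9/2 ≈ 4.5000)
(r - 29)*M(11, 12) = (9/2 - 29)*11 = -49/2*11 = -539/2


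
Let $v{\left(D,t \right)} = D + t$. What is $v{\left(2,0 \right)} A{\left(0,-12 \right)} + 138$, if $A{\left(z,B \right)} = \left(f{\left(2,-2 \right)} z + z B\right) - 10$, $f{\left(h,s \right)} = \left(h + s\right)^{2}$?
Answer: $118$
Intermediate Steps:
$A{\left(z,B \right)} = -10 + B z$ ($A{\left(z,B \right)} = \left(\left(2 - 2\right)^{2} z + z B\right) - 10 = \left(0^{2} z + B z\right) - 10 = \left(0 z + B z\right) - 10 = \left(0 + B z\right) - 10 = B z - 10 = -10 + B z$)
$v{\left(2,0 \right)} A{\left(0,-12 \right)} + 138 = \left(2 + 0\right) \left(-10 - 0\right) + 138 = 2 \left(-10 + 0\right) + 138 = 2 \left(-10\right) + 138 = -20 + 138 = 118$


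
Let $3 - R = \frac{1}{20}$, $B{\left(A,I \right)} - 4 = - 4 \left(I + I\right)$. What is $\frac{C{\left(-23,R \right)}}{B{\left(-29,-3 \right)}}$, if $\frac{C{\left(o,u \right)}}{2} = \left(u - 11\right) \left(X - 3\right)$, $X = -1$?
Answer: $\frac{23}{10} \approx 2.3$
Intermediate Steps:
$B{\left(A,I \right)} = 4 - 8 I$ ($B{\left(A,I \right)} = 4 - 4 \left(I + I\right) = 4 - 4 \cdot 2 I = 4 - 8 I$)
$R = \frac{59}{20}$ ($R = 3 - \frac{1}{20} = \frac{59}{20} \approx 2.95$)
$C{\left(o,u \right)} = 88 - 8 u$ ($C{\left(o,u \right)} = 2 \left(u - 11\right) \left(-1 - 3\right) = 2 \left(-11 + u\right) \left(-4\right) = 2 \left(44 - 4 u\right) = 88 - 8 u$)
$\frac{C{\left(-23,R \right)}}{B{\left(-29,-3 \right)}} = \frac{88 - \frac{118}{5}}{4 - -24} = \frac{88 - \frac{118}{5}}{4 + 24} = \frac{322}{5 \cdot 28} = \frac{322}{5} \cdot \frac{1}{28} = \frac{23}{10}$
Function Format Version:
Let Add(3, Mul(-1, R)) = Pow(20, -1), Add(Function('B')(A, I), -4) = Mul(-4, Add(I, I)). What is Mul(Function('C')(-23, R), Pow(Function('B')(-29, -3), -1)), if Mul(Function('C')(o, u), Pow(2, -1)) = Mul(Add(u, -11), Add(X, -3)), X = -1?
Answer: Rational(23, 10) ≈ 2.3000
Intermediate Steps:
Function('B')(A, I) = Add(4, Mul(-8, I)) (Function('B')(A, I) = Add(4, Mul(-4, Add(I, I))) = Add(4, Mul(-4, Mul(2, I))) = Add(4, Mul(-8, I)))
R = Rational(59, 20) (R = Add(3, Mul(-1, Pow(20, -1))) = Add(3, Mul(-1, Rational(1, 20))) = Add(3, Rational(-1, 20)) = Rational(59, 20) ≈ 2.9500)
Function('C')(o, u) = Add(88, Mul(-8, u)) (Function('C')(o, u) = Mul(2, Mul(Add(u, -11), Add(-1, -3))) = Mul(2, Mul(Add(-11, u), -4)) = Mul(2, Add(44, Mul(-4, u))) = Add(88, Mul(-8, u)))
Mul(Function('C')(-23, R), Pow(Function('B')(-29, -3), -1)) = Mul(Add(88, Mul(-8, Rational(59, 20))), Pow(Add(4, Mul(-8, -3)), -1)) = Mul(Add(88, Rational(-118, 5)), Pow(Add(4, 24), -1)) = Mul(Rational(322, 5), Pow(28, -1)) = Mul(Rational(322, 5), Rational(1, 28)) = Rational(23, 10)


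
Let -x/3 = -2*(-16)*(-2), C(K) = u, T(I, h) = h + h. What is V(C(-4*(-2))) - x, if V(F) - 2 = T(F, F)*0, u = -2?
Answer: -190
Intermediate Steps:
T(I, h) = 2*h
C(K) = -2
x = 192 (x = -3*(-2*(-16))*(-2) = -96*(-2) = -3*(-64) = 192)
V(F) = 2 (V(F) = 2 + (2*F)*0 = 2 + 0 = 2)
V(C(-4*(-2))) - x = 2 - 1*192 = 2 - 192 = -190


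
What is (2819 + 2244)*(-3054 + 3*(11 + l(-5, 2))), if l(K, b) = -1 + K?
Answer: -15386457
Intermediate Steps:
(2819 + 2244)*(-3054 + 3*(11 + l(-5, 2))) = (2819 + 2244)*(-3054 + 3*(11 + (-1 - 5))) = 5063*(-3054 + 3*(11 - 6)) = 5063*(-3054 + 3*5) = 5063*(-3054 + 15) = 5063*(-3039) = -15386457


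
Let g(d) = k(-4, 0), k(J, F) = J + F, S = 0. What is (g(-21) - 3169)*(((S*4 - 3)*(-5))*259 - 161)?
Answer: -11816252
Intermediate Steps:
k(J, F) = F + J
g(d) = -4 (g(d) = 0 - 4 = -4)
(g(-21) - 3169)*(((S*4 - 3)*(-5))*259 - 161) = (-4 - 3169)*(((0*4 - 3)*(-5))*259 - 161) = -3173*(((0 - 3)*(-5))*259 - 161) = -3173*(-3*(-5)*259 - 161) = -3173*(15*259 - 161) = -3173*(3885 - 161) = -3173*3724 = -11816252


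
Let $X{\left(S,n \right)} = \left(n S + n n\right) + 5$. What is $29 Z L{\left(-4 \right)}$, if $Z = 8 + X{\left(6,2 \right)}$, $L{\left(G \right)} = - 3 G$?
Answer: $10092$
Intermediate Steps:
$X{\left(S,n \right)} = 5 + n^{2} + S n$ ($X{\left(S,n \right)} = \left(S n + n^{2}\right) + 5 = \left(n^{2} + S n\right) + 5 = 5 + n^{2} + S n$)
$Z = 29$ ($Z = 8 + \left(5 + 2^{2} + 6 \cdot 2\right) = 8 + \left(5 + 4 + 12\right) = 8 + 21 = 29$)
$29 Z L{\left(-4 \right)} = 29 \cdot 29 \left(\left(-3\right) \left(-4\right)\right) = 841 \cdot 12 = 10092$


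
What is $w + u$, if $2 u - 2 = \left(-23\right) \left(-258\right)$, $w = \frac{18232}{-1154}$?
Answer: $\frac{1703420}{577} \approx 2952.2$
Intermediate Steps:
$w = - \frac{9116}{577}$ ($w = 18232 \left(- \frac{1}{1154}\right) = - \frac{9116}{577} \approx -15.799$)
$u = 2968$ ($u = 1 + \frac{\left(-23\right) \left(-258\right)}{2} = 1 + \frac{1}{2} \cdot 5934 = 1 + 2967 = 2968$)
$w + u = - \frac{9116}{577} + 2968 = \frac{1703420}{577}$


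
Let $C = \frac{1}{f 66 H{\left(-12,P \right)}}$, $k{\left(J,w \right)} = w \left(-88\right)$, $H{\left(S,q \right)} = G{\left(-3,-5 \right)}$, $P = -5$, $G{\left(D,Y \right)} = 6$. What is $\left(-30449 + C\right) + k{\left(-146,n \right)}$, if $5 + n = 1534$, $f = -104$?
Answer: $- \frac{6795401185}{41184} \approx -1.65 \cdot 10^{5}$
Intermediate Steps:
$n = 1529$ ($n = -5 + 1534 = 1529$)
$H{\left(S,q \right)} = 6$
$k{\left(J,w \right)} = - 88 w$
$C = - \frac{1}{41184}$ ($C = \frac{1}{\left(-104\right) 66 \cdot 6} = \frac{1}{\left(-6864\right) 6} = \frac{1}{-41184} = - \frac{1}{41184} \approx -2.4281 \cdot 10^{-5}$)
$\left(-30449 + C\right) + k{\left(-146,n \right)} = \left(-30449 - \frac{1}{41184}\right) - 134552 = - \frac{1254011617}{41184} - 134552 = - \frac{6795401185}{41184}$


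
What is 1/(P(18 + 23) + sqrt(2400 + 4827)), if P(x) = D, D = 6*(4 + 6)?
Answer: -20/1209 + sqrt(803)/1209 ≈ 0.0068960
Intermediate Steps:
D = 60 (D = 6*10 = 60)
P(x) = 60
1/(P(18 + 23) + sqrt(2400 + 4827)) = 1/(60 + sqrt(2400 + 4827)) = 1/(60 + sqrt(7227)) = 1/(60 + 3*sqrt(803))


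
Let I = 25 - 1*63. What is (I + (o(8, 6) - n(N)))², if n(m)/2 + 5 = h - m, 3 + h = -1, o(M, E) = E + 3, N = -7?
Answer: 625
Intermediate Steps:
o(M, E) = 3 + E
h = -4 (h = -3 - 1 = -4)
I = -38 (I = 25 - 63 = -38)
n(m) = -18 - 2*m (n(m) = -10 + 2*(-4 - m) = -10 + (-8 - 2*m) = -18 - 2*m)
(I + (o(8, 6) - n(N)))² = (-38 + ((3 + 6) - (-18 - 2*(-7))))² = (-38 + (9 - (-18 + 14)))² = (-38 + (9 - 1*(-4)))² = (-38 + (9 + 4))² = (-38 + 13)² = (-25)² = 625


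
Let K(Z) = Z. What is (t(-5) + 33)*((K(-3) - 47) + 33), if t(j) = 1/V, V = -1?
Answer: -544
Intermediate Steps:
t(j) = -1 (t(j) = 1/(-1) = -1)
(t(-5) + 33)*((K(-3) - 47) + 33) = (-1 + 33)*((-3 - 47) + 33) = 32*(-50 + 33) = 32*(-17) = -544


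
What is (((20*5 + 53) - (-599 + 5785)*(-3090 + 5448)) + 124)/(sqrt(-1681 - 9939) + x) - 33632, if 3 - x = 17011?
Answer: -2380302436700/72320921 + 12228311*I*sqrt(2905)/144641842 ≈ -32913.0 + 4.5566*I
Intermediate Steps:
x = -17008 (x = 3 - 1*17011 = 3 - 17011 = -17008)
(((20*5 + 53) - (-599 + 5785)*(-3090 + 5448)) + 124)/(sqrt(-1681 - 9939) + x) - 33632 = (((20*5 + 53) - (-599 + 5785)*(-3090 + 5448)) + 124)/(sqrt(-1681 - 9939) - 17008) - 33632 = (((100 + 53) - 5186*2358) + 124)/(sqrt(-11620) - 17008) - 33632 = ((153 - 1*12228588) + 124)/(2*I*sqrt(2905) - 17008) - 33632 = ((153 - 12228588) + 124)/(-17008 + 2*I*sqrt(2905)) - 33632 = (-12228435 + 124)/(-17008 + 2*I*sqrt(2905)) - 33632 = -12228311/(-17008 + 2*I*sqrt(2905)) - 33632 = -33632 - 12228311/(-17008 + 2*I*sqrt(2905))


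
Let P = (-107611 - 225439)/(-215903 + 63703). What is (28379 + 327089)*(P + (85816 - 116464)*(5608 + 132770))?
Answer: -1147240197527764625/761 ≈ -1.5075e+15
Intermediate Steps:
P = 6661/3044 (P = -333050/(-152200) = -333050*(-1/152200) = 6661/3044 ≈ 2.1882)
(28379 + 327089)*(P + (85816 - 116464)*(5608 + 132770)) = (28379 + 327089)*(6661/3044 + (85816 - 116464)*(5608 + 132770)) = 355468*(6661/3044 - 30648*138378) = 355468*(6661/3044 - 4241008944) = 355468*(-12909631218875/3044) = -1147240197527764625/761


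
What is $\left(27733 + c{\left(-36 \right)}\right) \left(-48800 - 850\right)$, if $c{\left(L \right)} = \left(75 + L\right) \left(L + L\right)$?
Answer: $-1237526250$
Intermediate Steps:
$c{\left(L \right)} = 2 L \left(75 + L\right)$ ($c{\left(L \right)} = \left(75 + L\right) 2 L = 2 L \left(75 + L\right)$)
$\left(27733 + c{\left(-36 \right)}\right) \left(-48800 - 850\right) = \left(27733 + 2 \left(-36\right) \left(75 - 36\right)\right) \left(-48800 - 850\right) = \left(27733 + 2 \left(-36\right) 39\right) \left(-49650\right) = \left(27733 - 2808\right) \left(-49650\right) = 24925 \left(-49650\right) = -1237526250$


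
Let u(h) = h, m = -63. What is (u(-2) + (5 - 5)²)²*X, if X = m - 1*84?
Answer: -588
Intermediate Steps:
X = -147 (X = -63 - 1*84 = -63 - 84 = -147)
(u(-2) + (5 - 5)²)²*X = (-2 + (5 - 5)²)²*(-147) = (-2 + 0²)²*(-147) = (-2 + 0)²*(-147) = (-2)²*(-147) = 4*(-147) = -588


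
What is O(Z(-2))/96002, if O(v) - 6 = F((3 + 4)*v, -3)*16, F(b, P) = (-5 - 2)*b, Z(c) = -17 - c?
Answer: 5883/48001 ≈ 0.12256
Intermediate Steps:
F(b, P) = -7*b
O(v) = 6 - 784*v (O(v) = 6 - 7*(3 + 4)*v*16 = 6 - 49*v*16 = 6 - 784*v)
O(Z(-2))/96002 = (6 - 784*(-17 - 1*(-2)))/96002 = (6 - 784*(-17 + 2))*(1/96002) = (6 - 784*(-15))*(1/96002) = (6 + 11760)*(1/96002) = 11766*(1/96002) = 5883/48001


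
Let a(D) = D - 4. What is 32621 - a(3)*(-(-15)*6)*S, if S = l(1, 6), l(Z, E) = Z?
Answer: 32711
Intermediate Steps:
S = 1
a(D) = -4 + D
32621 - a(3)*(-(-15)*6)*S = 32621 - (-4 + 3)*(-(-15)*6) = 32621 - (-(-5)*(-18)) = 32621 - (-1*90) = 32621 - (-90) = 32621 - 1*(-90) = 32621 + 90 = 32711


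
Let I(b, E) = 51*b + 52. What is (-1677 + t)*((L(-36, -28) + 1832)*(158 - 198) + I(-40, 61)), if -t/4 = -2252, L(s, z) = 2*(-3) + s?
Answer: -539473628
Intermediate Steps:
I(b, E) = 52 + 51*b
L(s, z) = -6 + s
t = 9008 (t = -4*(-2252) = 9008)
(-1677 + t)*((L(-36, -28) + 1832)*(158 - 198) + I(-40, 61)) = (-1677 + 9008)*(((-6 - 36) + 1832)*(158 - 198) + (52 + 51*(-40))) = 7331*((-42 + 1832)*(-40) + (52 - 2040)) = 7331*(1790*(-40) - 1988) = 7331*(-71600 - 1988) = 7331*(-73588) = -539473628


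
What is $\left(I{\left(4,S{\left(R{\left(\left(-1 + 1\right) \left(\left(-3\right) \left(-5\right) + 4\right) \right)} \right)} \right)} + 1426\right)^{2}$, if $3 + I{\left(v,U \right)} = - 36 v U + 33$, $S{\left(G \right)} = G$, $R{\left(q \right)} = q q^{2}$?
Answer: $2119936$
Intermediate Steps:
$R{\left(q \right)} = q^{3}$
$I{\left(v,U \right)} = 30 - 36 U v$ ($I{\left(v,U \right)} = -3 + \left(- 36 v U + 33\right) = -3 - \left(-33 + 36 U v\right) = 30 - 36 U v$)
$\left(I{\left(4,S{\left(R{\left(\left(-1 + 1\right) \left(\left(-3\right) \left(-5\right) + 4\right) \right)} \right)} \right)} + 1426\right)^{2} = \left(\left(30 - 36 \left(\left(-1 + 1\right) \left(\left(-3\right) \left(-5\right) + 4\right)\right)^{3} \cdot 4\right) + 1426\right)^{2} = \left(\left(30 - 36 \left(0 \left(15 + 4\right)\right)^{3} \cdot 4\right) + 1426\right)^{2} = \left(\left(30 - 36 \left(0 \cdot 19\right)^{3} \cdot 4\right) + 1426\right)^{2} = \left(\left(30 - 36 \cdot 0^{3} \cdot 4\right) + 1426\right)^{2} = \left(\left(30 - 0 \cdot 4\right) + 1426\right)^{2} = \left(\left(30 + 0\right) + 1426\right)^{2} = \left(30 + 1426\right)^{2} = 1456^{2} = 2119936$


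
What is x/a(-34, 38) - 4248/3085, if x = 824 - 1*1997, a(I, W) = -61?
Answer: 3359577/188185 ≈ 17.853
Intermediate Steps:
x = -1173 (x = 824 - 1997 = -1173)
x/a(-34, 38) - 4248/3085 = -1173/(-61) - 4248/3085 = -1173*(-1/61) - 4248*1/3085 = 1173/61 - 4248/3085 = 3359577/188185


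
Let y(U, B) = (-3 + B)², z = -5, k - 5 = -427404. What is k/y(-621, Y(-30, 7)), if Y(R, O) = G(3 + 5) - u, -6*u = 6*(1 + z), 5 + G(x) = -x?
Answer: -427399/400 ≈ -1068.5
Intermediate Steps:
k = -427399 (k = 5 - 427404 = -427399)
G(x) = -5 - x
u = 4 (u = -(1 - 5) = -(-4) = -⅙*(-24) = 4)
Y(R, O) = -17 (Y(R, O) = (-5 - (3 + 5)) - 1*4 = (-5 - 1*8) - 4 = (-5 - 8) - 4 = -13 - 4 = -17)
k/y(-621, Y(-30, 7)) = -427399/(-3 - 17)² = -427399/((-20)²) = -427399/400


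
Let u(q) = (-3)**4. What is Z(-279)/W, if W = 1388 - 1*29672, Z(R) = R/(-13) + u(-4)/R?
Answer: -711/949871 ≈ -0.00074852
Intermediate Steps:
u(q) = 81
Z(R) = 81/R - R/13 (Z(R) = R/(-13) + 81/R = R*(-1/13) + 81/R = -R/13 + 81/R = 81/R - R/13)
W = -28284 (W = 1388 - 29672 = -28284)
Z(-279)/W = (81/(-279) - 1/13*(-279))/(-28284) = (81*(-1/279) + 279/13)*(-1/28284) = (-9/31 + 279/13)*(-1/28284) = (8532/403)*(-1/28284) = -711/949871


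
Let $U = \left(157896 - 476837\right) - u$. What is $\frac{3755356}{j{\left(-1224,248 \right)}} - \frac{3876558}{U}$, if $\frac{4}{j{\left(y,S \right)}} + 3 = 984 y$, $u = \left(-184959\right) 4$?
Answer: $- \frac{475929348610035753}{420895} \approx -1.1308 \cdot 10^{12}$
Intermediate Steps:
$u = -739836$
$j{\left(y,S \right)} = \frac{4}{-3 + 984 y}$
$U = 420895$ ($U = \left(157896 - 476837\right) - -739836 = -318941 + 739836 = 420895$)
$\frac{3755356}{j{\left(-1224,248 \right)}} - \frac{3876558}{U} = \frac{3755356}{\frac{4}{3} \frac{1}{-1 + 328 \left(-1224\right)}} - \frac{3876558}{420895} = \frac{3755356}{\frac{4}{3} \frac{1}{-1 - 401472}} - \frac{3876558}{420895} = \frac{3755356}{\frac{4}{3} \frac{1}{-401473}} - \frac{3876558}{420895} = \frac{3755356}{\frac{4}{3} \left(- \frac{1}{401473}\right)} - \frac{3876558}{420895} = \frac{3755356}{- \frac{4}{1204419}} - \frac{3876558}{420895} = 3755356 \left(- \frac{1204419}{4}\right) - \frac{3876558}{420895} = -1130755529541 - \frac{3876558}{420895} = - \frac{475929348610035753}{420895}$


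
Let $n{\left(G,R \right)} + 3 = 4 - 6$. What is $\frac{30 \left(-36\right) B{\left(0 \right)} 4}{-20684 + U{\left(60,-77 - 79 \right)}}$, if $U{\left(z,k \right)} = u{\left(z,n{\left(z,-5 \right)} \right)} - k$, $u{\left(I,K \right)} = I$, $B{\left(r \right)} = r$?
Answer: $0$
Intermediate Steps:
$n{\left(G,R \right)} = -5$ ($n{\left(G,R \right)} = -3 + \left(4 - 6\right) = -3 - 2 = -5$)
$U{\left(z,k \right)} = z - k$
$\frac{30 \left(-36\right) B{\left(0 \right)} 4}{-20684 + U{\left(60,-77 - 79 \right)}} = \frac{30 \left(-36\right) 0 \cdot 4}{-20684 + \left(60 - \left(-77 - 79\right)\right)} = \frac{\left(-1080\right) 0}{-20684 + \left(60 - -156\right)} = \frac{0}{-20684 + \left(60 + 156\right)} = \frac{0}{-20684 + 216} = \frac{0}{-20468} = 0 \left(- \frac{1}{20468}\right) = 0$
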